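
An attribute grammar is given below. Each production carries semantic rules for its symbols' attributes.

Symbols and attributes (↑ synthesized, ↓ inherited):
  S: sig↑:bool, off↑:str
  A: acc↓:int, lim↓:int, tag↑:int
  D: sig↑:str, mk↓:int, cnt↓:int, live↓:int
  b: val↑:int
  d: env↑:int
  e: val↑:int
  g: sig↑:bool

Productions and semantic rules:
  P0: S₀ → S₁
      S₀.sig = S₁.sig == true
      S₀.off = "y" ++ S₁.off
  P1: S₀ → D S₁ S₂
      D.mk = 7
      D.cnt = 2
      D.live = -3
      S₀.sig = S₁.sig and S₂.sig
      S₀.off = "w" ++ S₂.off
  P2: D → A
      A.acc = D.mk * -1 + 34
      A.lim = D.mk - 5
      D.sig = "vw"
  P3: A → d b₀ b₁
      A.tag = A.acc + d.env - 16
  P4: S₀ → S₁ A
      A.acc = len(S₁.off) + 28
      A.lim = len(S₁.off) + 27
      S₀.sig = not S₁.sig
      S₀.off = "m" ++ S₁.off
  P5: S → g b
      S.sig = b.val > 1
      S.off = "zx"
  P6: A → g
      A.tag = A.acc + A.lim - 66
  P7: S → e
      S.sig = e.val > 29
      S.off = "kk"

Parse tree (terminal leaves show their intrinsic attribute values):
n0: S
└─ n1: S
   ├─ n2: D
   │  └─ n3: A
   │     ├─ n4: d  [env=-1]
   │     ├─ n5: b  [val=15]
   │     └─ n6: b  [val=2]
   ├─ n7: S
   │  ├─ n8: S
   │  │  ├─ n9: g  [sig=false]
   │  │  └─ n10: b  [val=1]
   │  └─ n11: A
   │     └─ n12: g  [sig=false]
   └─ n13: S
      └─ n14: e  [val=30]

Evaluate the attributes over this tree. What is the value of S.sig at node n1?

1. n2.mk = 7  [7]
2. n2.cnt = 2  [2]
3. n2.live = -3  [-3]
4. n3.acc = 27  [D.mk * -1 + 34]
5. n3.lim = 2  [D.mk - 5]
6. n4.env = -1  [terminal]
7. n5.val = 15  [terminal]
8. n6.val = 2  [terminal]
9. n3.tag = 10  [A.acc + d.env - 16]
10. n2.sig = "vw"  ["vw"]
11. n9.sig = false  [terminal]
12. n10.val = 1  [terminal]
13. n8.sig = false  [b.val > 1]
14. n8.off = "zx"  ["zx"]
15. n11.acc = 30  [len(S₁.off) + 28]
16. n11.lim = 29  [len(S₁.off) + 27]
17. n12.sig = false  [terminal]
18. n11.tag = -7  [A.acc + A.lim - 66]
19. n7.sig = true  [not S₁.sig]
20. n7.off = "mzx"  ["m" ++ S₁.off]
21. n14.val = 30  [terminal]
22. n13.sig = true  [e.val > 29]
23. n13.off = "kk"  ["kk"]
24. n1.sig = true  [S₁.sig and S₂.sig]
25. n1.off = "wkk"  ["w" ++ S₂.off]
26. n0.sig = true  [S₁.sig == true]
27. n0.off = "ywkk"  ["y" ++ S₁.off]

true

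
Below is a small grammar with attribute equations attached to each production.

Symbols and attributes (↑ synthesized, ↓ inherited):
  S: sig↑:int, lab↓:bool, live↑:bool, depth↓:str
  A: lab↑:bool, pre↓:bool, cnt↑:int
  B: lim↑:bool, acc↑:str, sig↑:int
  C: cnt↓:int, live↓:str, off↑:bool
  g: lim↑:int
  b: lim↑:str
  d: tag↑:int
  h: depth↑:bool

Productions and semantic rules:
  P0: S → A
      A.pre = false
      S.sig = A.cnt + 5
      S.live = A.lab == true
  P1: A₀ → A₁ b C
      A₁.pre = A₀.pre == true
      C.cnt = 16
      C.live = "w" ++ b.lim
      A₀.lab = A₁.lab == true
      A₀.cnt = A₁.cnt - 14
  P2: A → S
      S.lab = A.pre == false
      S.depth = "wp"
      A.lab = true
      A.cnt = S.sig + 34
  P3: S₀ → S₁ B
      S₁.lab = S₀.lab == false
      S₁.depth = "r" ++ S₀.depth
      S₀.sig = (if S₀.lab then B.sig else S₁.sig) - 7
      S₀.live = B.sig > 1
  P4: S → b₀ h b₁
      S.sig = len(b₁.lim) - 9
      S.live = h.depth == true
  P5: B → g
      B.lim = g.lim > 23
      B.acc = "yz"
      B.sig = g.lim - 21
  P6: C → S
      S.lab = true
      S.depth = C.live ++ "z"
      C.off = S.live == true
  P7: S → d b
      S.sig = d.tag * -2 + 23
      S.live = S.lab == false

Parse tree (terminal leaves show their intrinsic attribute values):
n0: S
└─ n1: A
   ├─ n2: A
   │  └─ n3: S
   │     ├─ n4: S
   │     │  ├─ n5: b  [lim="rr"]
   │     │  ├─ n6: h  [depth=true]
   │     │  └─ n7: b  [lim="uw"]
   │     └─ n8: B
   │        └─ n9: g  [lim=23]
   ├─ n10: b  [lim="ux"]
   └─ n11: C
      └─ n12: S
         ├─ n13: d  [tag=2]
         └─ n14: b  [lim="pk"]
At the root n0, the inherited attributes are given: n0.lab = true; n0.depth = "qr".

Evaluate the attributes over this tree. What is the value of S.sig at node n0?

1. n0.lab = true  [given at root]
2. n0.depth = "qr"  [given at root]
3. n1.pre = false  [false]
4. n2.pre = false  [A₀.pre == true]
5. n3.lab = true  [A.pre == false]
6. n3.depth = "wp"  ["wp"]
7. n4.lab = false  [S₀.lab == false]
8. n4.depth = "rwp"  ["r" ++ S₀.depth]
9. n5.lim = "rr"  [terminal]
10. n6.depth = true  [terminal]
11. n7.lim = "uw"  [terminal]
12. n4.sig = -7  [len(b₁.lim) - 9]
13. n4.live = true  [h.depth == true]
14. n9.lim = 23  [terminal]
15. n8.lim = false  [g.lim > 23]
16. n8.acc = "yz"  ["yz"]
17. n8.sig = 2  [g.lim - 21]
18. n3.sig = -5  [(if S₀.lab then B.sig else S₁.sig) - 7]
19. n3.live = true  [B.sig > 1]
20. n2.lab = true  [true]
21. n2.cnt = 29  [S.sig + 34]
22. n10.lim = "ux"  [terminal]
23. n11.cnt = 16  [16]
24. n11.live = "wux"  ["w" ++ b.lim]
25. n12.lab = true  [true]
26. n12.depth = "wuxz"  [C.live ++ "z"]
27. n13.tag = 2  [terminal]
28. n14.lim = "pk"  [terminal]
29. n12.sig = 19  [d.tag * -2 + 23]
30. n12.live = false  [S.lab == false]
31. n11.off = false  [S.live == true]
32. n1.lab = true  [A₁.lab == true]
33. n1.cnt = 15  [A₁.cnt - 14]
34. n0.sig = 20  [A.cnt + 5]
35. n0.live = true  [A.lab == true]

20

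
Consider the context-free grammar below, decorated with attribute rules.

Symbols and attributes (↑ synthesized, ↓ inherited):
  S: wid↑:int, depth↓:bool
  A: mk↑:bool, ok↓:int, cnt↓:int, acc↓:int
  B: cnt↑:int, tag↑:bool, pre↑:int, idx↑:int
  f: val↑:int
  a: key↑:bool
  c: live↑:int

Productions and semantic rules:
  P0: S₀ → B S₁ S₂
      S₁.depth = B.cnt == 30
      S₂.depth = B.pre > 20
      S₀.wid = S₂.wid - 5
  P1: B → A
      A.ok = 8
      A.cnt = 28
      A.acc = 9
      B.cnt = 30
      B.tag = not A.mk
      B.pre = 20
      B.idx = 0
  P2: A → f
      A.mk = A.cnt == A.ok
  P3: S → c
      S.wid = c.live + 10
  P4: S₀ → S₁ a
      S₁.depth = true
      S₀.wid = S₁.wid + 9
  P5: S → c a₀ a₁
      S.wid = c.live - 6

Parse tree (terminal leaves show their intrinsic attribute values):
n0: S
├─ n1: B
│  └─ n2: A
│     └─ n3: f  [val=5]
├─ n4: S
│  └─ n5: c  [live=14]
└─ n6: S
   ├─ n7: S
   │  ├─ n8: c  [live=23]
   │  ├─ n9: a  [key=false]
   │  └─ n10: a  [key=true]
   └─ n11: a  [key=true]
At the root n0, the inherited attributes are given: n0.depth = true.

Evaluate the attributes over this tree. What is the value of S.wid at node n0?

1. n0.depth = true  [given at root]
2. n2.ok = 8  [8]
3. n2.cnt = 28  [28]
4. n2.acc = 9  [9]
5. n3.val = 5  [terminal]
6. n2.mk = false  [A.cnt == A.ok]
7. n1.cnt = 30  [30]
8. n1.tag = true  [not A.mk]
9. n1.pre = 20  [20]
10. n1.idx = 0  [0]
11. n4.depth = true  [B.cnt == 30]
12. n5.live = 14  [terminal]
13. n4.wid = 24  [c.live + 10]
14. n6.depth = false  [B.pre > 20]
15. n7.depth = true  [true]
16. n8.live = 23  [terminal]
17. n9.key = false  [terminal]
18. n10.key = true  [terminal]
19. n7.wid = 17  [c.live - 6]
20. n11.key = true  [terminal]
21. n6.wid = 26  [S₁.wid + 9]
22. n0.wid = 21  [S₂.wid - 5]

21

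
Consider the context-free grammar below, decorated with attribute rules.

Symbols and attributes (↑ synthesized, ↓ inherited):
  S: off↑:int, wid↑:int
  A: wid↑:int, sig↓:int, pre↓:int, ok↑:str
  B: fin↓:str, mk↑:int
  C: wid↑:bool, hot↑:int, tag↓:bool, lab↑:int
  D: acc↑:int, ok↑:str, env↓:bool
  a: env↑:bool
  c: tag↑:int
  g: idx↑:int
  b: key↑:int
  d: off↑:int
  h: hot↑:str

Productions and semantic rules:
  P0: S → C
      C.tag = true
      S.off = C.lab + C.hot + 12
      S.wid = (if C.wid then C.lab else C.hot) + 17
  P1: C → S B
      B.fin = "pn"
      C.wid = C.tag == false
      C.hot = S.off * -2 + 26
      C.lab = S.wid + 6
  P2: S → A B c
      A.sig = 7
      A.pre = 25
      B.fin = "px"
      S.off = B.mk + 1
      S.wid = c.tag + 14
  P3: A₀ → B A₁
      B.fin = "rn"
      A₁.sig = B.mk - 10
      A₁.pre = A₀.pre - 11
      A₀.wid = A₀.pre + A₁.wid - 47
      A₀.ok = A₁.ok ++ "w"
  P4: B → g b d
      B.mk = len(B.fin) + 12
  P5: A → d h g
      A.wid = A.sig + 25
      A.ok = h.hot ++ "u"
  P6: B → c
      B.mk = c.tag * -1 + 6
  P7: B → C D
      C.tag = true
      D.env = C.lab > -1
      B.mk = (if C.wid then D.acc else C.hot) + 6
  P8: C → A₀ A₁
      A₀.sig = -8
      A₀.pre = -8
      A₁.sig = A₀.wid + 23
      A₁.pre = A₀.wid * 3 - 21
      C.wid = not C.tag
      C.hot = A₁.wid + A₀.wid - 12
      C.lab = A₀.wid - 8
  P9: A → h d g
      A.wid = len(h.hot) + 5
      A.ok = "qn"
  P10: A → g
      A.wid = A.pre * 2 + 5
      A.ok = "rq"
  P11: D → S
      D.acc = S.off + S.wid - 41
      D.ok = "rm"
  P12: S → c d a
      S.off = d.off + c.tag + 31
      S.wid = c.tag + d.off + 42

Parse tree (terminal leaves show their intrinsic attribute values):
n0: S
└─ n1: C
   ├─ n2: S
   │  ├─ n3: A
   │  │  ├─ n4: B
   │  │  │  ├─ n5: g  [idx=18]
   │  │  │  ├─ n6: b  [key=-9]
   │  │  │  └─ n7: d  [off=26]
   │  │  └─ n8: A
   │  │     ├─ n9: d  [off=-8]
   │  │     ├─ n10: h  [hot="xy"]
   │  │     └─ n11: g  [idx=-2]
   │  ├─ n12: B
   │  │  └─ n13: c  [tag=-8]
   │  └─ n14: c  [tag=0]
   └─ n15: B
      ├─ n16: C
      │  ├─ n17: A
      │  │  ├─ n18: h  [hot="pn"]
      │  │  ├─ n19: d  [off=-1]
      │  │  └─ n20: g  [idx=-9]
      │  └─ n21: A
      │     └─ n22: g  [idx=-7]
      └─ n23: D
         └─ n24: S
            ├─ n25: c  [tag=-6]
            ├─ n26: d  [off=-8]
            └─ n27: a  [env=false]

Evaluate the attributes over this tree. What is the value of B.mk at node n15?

1. n1.tag = true  [true]
2. n3.sig = 7  [7]
3. n3.pre = 25  [25]
4. n4.fin = "rn"  ["rn"]
5. n5.idx = 18  [terminal]
6. n6.key = -9  [terminal]
7. n7.off = 26  [terminal]
8. n4.mk = 14  [len(B.fin) + 12]
9. n8.sig = 4  [B.mk - 10]
10. n8.pre = 14  [A₀.pre - 11]
11. n9.off = -8  [terminal]
12. n10.hot = "xy"  [terminal]
13. n11.idx = -2  [terminal]
14. n8.wid = 29  [A.sig + 25]
15. n8.ok = "xyu"  [h.hot ++ "u"]
16. n3.wid = 7  [A₀.pre + A₁.wid - 47]
17. n3.ok = "xyuw"  [A₁.ok ++ "w"]
18. n12.fin = "px"  ["px"]
19. n13.tag = -8  [terminal]
20. n12.mk = 14  [c.tag * -1 + 6]
21. n14.tag = 0  [terminal]
22. n2.off = 15  [B.mk + 1]
23. n2.wid = 14  [c.tag + 14]
24. n15.fin = "pn"  ["pn"]
25. n16.tag = true  [true]
26. n17.sig = -8  [-8]
27. n17.pre = -8  [-8]
28. n18.hot = "pn"  [terminal]
29. n19.off = -1  [terminal]
30. n20.idx = -9  [terminal]
31. n17.wid = 7  [len(h.hot) + 5]
32. n17.ok = "qn"  ["qn"]
33. n21.sig = 30  [A₀.wid + 23]
34. n21.pre = 0  [A₀.wid * 3 - 21]
35. n22.idx = -7  [terminal]
36. n21.wid = 5  [A.pre * 2 + 5]
37. n21.ok = "rq"  ["rq"]
38. n16.wid = false  [not C.tag]
39. n16.hot = 0  [A₁.wid + A₀.wid - 12]
40. n16.lab = -1  [A₀.wid - 8]
41. n23.env = false  [C.lab > -1]
42. n25.tag = -6  [terminal]
43. n26.off = -8  [terminal]
44. n27.env = false  [terminal]
45. n24.off = 17  [d.off + c.tag + 31]
46. n24.wid = 28  [c.tag + d.off + 42]
47. n23.acc = 4  [S.off + S.wid - 41]
48. n23.ok = "rm"  ["rm"]
49. n15.mk = 6  [(if C.wid then D.acc else C.hot) + 6]
50. n1.wid = false  [C.tag == false]
51. n1.hot = -4  [S.off * -2 + 26]
52. n1.lab = 20  [S.wid + 6]
53. n0.off = 28  [C.lab + C.hot + 12]
54. n0.wid = 13  [(if C.wid then C.lab else C.hot) + 17]

6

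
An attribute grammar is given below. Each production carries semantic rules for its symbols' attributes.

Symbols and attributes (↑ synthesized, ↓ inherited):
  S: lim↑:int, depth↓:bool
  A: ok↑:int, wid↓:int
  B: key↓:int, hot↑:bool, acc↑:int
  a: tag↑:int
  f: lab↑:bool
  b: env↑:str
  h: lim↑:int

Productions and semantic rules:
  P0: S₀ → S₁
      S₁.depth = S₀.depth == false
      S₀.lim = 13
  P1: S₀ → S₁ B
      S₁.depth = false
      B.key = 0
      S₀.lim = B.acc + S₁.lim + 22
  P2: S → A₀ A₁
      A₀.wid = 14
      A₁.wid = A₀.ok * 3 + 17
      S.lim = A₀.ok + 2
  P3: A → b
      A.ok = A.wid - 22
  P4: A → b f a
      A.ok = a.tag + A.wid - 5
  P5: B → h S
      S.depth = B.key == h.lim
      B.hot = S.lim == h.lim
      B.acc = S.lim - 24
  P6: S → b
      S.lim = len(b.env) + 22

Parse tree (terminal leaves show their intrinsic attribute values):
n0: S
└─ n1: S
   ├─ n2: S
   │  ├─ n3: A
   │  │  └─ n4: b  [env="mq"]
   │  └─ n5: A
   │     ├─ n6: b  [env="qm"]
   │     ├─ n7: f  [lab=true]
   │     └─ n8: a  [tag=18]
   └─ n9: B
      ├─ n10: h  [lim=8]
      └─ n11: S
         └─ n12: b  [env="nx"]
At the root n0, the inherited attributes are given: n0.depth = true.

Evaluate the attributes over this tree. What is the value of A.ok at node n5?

6

1. n0.depth = true  [given at root]
2. n1.depth = false  [S₀.depth == false]
3. n2.depth = false  [false]
4. n3.wid = 14  [14]
5. n4.env = "mq"  [terminal]
6. n3.ok = -8  [A.wid - 22]
7. n5.wid = -7  [A₀.ok * 3 + 17]
8. n6.env = "qm"  [terminal]
9. n7.lab = true  [terminal]
10. n8.tag = 18  [terminal]
11. n5.ok = 6  [a.tag + A.wid - 5]
12. n2.lim = -6  [A₀.ok + 2]
13. n9.key = 0  [0]
14. n10.lim = 8  [terminal]
15. n11.depth = false  [B.key == h.lim]
16. n12.env = "nx"  [terminal]
17. n11.lim = 24  [len(b.env) + 22]
18. n9.hot = false  [S.lim == h.lim]
19. n9.acc = 0  [S.lim - 24]
20. n1.lim = 16  [B.acc + S₁.lim + 22]
21. n0.lim = 13  [13]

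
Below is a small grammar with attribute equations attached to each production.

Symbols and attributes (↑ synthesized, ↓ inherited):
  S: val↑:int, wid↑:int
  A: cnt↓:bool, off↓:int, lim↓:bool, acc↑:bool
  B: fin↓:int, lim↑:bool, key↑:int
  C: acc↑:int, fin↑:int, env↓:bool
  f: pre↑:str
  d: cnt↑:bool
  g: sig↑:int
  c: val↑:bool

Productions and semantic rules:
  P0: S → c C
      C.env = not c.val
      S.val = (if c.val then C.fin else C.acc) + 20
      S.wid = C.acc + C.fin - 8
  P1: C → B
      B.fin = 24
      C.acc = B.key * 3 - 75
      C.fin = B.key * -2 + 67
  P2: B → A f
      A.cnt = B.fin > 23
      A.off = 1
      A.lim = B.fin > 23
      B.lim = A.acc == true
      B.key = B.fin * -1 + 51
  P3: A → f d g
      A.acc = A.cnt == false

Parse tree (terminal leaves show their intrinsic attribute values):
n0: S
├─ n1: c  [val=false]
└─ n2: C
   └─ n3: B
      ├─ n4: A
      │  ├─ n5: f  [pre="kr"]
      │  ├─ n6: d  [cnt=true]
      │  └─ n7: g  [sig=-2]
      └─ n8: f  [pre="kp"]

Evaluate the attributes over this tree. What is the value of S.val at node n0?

1. n1.val = false  [terminal]
2. n2.env = true  [not c.val]
3. n3.fin = 24  [24]
4. n4.cnt = true  [B.fin > 23]
5. n4.off = 1  [1]
6. n4.lim = true  [B.fin > 23]
7. n5.pre = "kr"  [terminal]
8. n6.cnt = true  [terminal]
9. n7.sig = -2  [terminal]
10. n4.acc = false  [A.cnt == false]
11. n8.pre = "kp"  [terminal]
12. n3.lim = false  [A.acc == true]
13. n3.key = 27  [B.fin * -1 + 51]
14. n2.acc = 6  [B.key * 3 - 75]
15. n2.fin = 13  [B.key * -2 + 67]
16. n0.val = 26  [(if c.val then C.fin else C.acc) + 20]
17. n0.wid = 11  [C.acc + C.fin - 8]

26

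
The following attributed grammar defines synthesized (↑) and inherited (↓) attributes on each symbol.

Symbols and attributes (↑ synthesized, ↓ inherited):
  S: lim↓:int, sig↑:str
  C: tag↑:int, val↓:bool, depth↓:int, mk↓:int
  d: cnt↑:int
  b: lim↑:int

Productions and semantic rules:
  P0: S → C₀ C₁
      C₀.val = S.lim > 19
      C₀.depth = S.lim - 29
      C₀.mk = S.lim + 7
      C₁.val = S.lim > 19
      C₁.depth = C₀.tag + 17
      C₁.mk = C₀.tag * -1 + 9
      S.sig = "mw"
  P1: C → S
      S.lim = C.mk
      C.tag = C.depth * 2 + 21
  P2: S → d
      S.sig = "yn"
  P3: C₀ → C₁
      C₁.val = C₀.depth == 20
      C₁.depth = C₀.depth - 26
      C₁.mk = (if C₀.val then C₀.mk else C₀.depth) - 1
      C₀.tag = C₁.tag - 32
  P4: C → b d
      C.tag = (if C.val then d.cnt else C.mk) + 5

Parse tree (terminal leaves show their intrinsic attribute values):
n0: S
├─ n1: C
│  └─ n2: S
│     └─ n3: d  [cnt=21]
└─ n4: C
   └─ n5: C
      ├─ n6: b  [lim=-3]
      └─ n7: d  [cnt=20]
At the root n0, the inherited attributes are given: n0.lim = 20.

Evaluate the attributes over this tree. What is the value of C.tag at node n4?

-7

1. n0.lim = 20  [given at root]
2. n1.val = true  [S.lim > 19]
3. n1.depth = -9  [S.lim - 29]
4. n1.mk = 27  [S.lim + 7]
5. n2.lim = 27  [C.mk]
6. n3.cnt = 21  [terminal]
7. n2.sig = "yn"  ["yn"]
8. n1.tag = 3  [C.depth * 2 + 21]
9. n4.val = true  [S.lim > 19]
10. n4.depth = 20  [C₀.tag + 17]
11. n4.mk = 6  [C₀.tag * -1 + 9]
12. n5.val = true  [C₀.depth == 20]
13. n5.depth = -6  [C₀.depth - 26]
14. n5.mk = 5  [(if C₀.val then C₀.mk else C₀.depth) - 1]
15. n6.lim = -3  [terminal]
16. n7.cnt = 20  [terminal]
17. n5.tag = 25  [(if C.val then d.cnt else C.mk) + 5]
18. n4.tag = -7  [C₁.tag - 32]
19. n0.sig = "mw"  ["mw"]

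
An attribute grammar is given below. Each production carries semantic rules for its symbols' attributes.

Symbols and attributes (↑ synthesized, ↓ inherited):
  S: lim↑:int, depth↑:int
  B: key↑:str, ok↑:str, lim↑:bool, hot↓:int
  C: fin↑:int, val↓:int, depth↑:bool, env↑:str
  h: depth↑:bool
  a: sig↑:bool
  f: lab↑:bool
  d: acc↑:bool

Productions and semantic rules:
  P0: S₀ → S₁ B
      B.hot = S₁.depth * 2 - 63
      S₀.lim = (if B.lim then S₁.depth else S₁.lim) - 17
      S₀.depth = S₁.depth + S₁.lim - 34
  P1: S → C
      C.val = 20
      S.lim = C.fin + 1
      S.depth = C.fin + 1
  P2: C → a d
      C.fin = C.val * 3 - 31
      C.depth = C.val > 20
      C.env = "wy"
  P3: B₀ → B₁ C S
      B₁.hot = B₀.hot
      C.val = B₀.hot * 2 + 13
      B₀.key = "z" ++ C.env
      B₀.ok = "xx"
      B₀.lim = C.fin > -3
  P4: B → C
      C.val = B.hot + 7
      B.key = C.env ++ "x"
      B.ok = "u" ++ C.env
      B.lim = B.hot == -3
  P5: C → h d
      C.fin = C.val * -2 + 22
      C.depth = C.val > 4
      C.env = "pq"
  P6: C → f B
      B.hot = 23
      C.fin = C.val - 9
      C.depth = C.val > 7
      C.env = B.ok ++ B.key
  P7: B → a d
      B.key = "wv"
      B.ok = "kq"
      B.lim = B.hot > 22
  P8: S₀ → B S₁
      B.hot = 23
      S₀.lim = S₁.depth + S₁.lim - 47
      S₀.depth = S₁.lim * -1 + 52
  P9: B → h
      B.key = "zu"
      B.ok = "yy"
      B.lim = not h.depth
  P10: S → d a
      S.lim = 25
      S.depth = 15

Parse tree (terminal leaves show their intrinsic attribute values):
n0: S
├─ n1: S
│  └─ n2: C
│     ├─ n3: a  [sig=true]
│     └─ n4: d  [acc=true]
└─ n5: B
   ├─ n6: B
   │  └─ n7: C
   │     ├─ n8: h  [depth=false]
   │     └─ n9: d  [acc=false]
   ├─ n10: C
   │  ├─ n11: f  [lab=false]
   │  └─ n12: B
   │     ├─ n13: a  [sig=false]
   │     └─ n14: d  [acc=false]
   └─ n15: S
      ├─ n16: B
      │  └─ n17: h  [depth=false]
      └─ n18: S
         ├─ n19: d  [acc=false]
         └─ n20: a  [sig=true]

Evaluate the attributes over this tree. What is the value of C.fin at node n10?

1. n2.val = 20  [20]
2. n3.sig = true  [terminal]
3. n4.acc = true  [terminal]
4. n2.fin = 29  [C.val * 3 - 31]
5. n2.depth = false  [C.val > 20]
6. n2.env = "wy"  ["wy"]
7. n1.lim = 30  [C.fin + 1]
8. n1.depth = 30  [C.fin + 1]
9. n5.hot = -3  [S₁.depth * 2 - 63]
10. n6.hot = -3  [B₀.hot]
11. n7.val = 4  [B.hot + 7]
12. n8.depth = false  [terminal]
13. n9.acc = false  [terminal]
14. n7.fin = 14  [C.val * -2 + 22]
15. n7.depth = false  [C.val > 4]
16. n7.env = "pq"  ["pq"]
17. n6.key = "pqx"  [C.env ++ "x"]
18. n6.ok = "upq"  ["u" ++ C.env]
19. n6.lim = true  [B.hot == -3]
20. n10.val = 7  [B₀.hot * 2 + 13]
21. n11.lab = false  [terminal]
22. n12.hot = 23  [23]
23. n13.sig = false  [terminal]
24. n14.acc = false  [terminal]
25. n12.key = "wv"  ["wv"]
26. n12.ok = "kq"  ["kq"]
27. n12.lim = true  [B.hot > 22]
28. n10.fin = -2  [C.val - 9]
29. n10.depth = false  [C.val > 7]
30. n10.env = "kqwv"  [B.ok ++ B.key]
31. n16.hot = 23  [23]
32. n17.depth = false  [terminal]
33. n16.key = "zu"  ["zu"]
34. n16.ok = "yy"  ["yy"]
35. n16.lim = true  [not h.depth]
36. n19.acc = false  [terminal]
37. n20.sig = true  [terminal]
38. n18.lim = 25  [25]
39. n18.depth = 15  [15]
40. n15.lim = -7  [S₁.depth + S₁.lim - 47]
41. n15.depth = 27  [S₁.lim * -1 + 52]
42. n5.key = "zkqwv"  ["z" ++ C.env]
43. n5.ok = "xx"  ["xx"]
44. n5.lim = true  [C.fin > -3]
45. n0.lim = 13  [(if B.lim then S₁.depth else S₁.lim) - 17]
46. n0.depth = 26  [S₁.depth + S₁.lim - 34]

-2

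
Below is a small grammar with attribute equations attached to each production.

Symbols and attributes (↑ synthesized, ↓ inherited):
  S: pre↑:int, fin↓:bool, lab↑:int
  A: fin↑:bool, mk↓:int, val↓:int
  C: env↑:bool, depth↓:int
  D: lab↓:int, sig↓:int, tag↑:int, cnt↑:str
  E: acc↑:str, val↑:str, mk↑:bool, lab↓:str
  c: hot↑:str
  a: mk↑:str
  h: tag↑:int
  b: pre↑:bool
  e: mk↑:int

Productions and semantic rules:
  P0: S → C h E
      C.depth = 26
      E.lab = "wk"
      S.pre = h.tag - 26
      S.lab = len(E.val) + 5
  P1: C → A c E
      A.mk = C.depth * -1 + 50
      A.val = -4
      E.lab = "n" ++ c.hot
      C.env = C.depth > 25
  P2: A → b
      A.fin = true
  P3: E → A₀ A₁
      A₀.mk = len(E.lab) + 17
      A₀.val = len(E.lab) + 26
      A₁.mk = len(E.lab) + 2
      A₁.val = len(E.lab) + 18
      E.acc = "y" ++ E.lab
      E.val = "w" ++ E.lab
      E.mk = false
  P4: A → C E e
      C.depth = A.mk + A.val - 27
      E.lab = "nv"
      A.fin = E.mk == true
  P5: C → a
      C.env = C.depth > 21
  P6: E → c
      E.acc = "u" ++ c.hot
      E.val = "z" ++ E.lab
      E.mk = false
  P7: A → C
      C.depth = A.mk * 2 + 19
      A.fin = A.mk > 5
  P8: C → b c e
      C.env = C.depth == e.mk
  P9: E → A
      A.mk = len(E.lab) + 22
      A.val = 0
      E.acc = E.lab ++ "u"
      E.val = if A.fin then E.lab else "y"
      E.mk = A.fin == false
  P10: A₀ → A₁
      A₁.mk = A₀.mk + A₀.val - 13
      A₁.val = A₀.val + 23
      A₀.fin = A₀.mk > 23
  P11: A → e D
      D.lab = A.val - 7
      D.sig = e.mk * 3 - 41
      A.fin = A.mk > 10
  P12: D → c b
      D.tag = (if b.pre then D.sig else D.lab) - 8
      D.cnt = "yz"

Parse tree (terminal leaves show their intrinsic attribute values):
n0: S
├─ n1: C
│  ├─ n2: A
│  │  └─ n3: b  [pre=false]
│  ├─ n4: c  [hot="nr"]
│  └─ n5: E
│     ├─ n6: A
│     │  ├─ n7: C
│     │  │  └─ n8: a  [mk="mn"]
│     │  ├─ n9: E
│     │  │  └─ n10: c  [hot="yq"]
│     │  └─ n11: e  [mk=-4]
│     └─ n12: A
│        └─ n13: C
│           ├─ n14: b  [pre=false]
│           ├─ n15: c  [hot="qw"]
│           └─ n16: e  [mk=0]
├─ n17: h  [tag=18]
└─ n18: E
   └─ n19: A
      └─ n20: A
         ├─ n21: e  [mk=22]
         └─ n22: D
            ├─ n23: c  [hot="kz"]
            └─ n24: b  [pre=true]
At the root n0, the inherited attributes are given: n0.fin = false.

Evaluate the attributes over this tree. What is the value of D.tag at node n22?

1. n0.fin = false  [given at root]
2. n1.depth = 26  [26]
3. n2.mk = 24  [C.depth * -1 + 50]
4. n2.val = -4  [-4]
5. n3.pre = false  [terminal]
6. n2.fin = true  [true]
7. n4.hot = "nr"  [terminal]
8. n5.lab = "nnr"  ["n" ++ c.hot]
9. n6.mk = 20  [len(E.lab) + 17]
10. n6.val = 29  [len(E.lab) + 26]
11. n7.depth = 22  [A.mk + A.val - 27]
12. n8.mk = "mn"  [terminal]
13. n7.env = true  [C.depth > 21]
14. n9.lab = "nv"  ["nv"]
15. n10.hot = "yq"  [terminal]
16. n9.acc = "uyq"  ["u" ++ c.hot]
17. n9.val = "znv"  ["z" ++ E.lab]
18. n9.mk = false  [false]
19. n11.mk = -4  [terminal]
20. n6.fin = false  [E.mk == true]
21. n12.mk = 5  [len(E.lab) + 2]
22. n12.val = 21  [len(E.lab) + 18]
23. n13.depth = 29  [A.mk * 2 + 19]
24. n14.pre = false  [terminal]
25. n15.hot = "qw"  [terminal]
26. n16.mk = 0  [terminal]
27. n13.env = false  [C.depth == e.mk]
28. n12.fin = false  [A.mk > 5]
29. n5.acc = "ynnr"  ["y" ++ E.lab]
30. n5.val = "wnnr"  ["w" ++ E.lab]
31. n5.mk = false  [false]
32. n1.env = true  [C.depth > 25]
33. n17.tag = 18  [terminal]
34. n18.lab = "wk"  ["wk"]
35. n19.mk = 24  [len(E.lab) + 22]
36. n19.val = 0  [0]
37. n20.mk = 11  [A₀.mk + A₀.val - 13]
38. n20.val = 23  [A₀.val + 23]
39. n21.mk = 22  [terminal]
40. n22.lab = 16  [A.val - 7]
41. n22.sig = 25  [e.mk * 3 - 41]
42. n23.hot = "kz"  [terminal]
43. n24.pre = true  [terminal]
44. n22.tag = 17  [(if b.pre then D.sig else D.lab) - 8]
45. n22.cnt = "yz"  ["yz"]
46. n20.fin = true  [A.mk > 10]
47. n19.fin = true  [A₀.mk > 23]
48. n18.acc = "wku"  [E.lab ++ "u"]
49. n18.val = "wk"  [if A.fin then E.lab else "y"]
50. n18.mk = false  [A.fin == false]
51. n0.pre = -8  [h.tag - 26]
52. n0.lab = 7  [len(E.val) + 5]

17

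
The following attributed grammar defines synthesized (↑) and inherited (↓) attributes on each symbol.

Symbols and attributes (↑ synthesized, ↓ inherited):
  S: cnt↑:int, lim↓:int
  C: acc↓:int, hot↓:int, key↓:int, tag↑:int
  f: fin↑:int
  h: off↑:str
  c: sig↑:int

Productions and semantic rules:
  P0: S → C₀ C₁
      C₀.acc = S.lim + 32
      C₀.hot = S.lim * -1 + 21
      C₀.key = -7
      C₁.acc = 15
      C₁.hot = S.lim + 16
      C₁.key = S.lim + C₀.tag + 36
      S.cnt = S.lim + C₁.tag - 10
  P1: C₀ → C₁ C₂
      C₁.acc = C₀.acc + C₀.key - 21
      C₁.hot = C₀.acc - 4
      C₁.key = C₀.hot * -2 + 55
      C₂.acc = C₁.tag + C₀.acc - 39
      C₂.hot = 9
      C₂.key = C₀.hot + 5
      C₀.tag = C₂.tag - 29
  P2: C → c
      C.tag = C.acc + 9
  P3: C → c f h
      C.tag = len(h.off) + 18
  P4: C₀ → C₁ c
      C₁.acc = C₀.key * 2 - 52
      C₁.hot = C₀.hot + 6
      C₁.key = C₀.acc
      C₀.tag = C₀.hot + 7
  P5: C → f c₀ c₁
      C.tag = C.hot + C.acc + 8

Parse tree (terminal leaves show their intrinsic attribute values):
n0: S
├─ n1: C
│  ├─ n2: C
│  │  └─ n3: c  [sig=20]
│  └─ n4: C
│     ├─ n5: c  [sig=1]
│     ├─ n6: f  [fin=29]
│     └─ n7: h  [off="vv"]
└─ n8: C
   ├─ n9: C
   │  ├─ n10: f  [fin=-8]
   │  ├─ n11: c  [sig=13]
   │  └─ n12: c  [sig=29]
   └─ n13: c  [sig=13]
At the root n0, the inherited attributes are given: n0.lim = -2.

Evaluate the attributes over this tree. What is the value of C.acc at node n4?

2

1. n0.lim = -2  [given at root]
2. n1.acc = 30  [S.lim + 32]
3. n1.hot = 23  [S.lim * -1 + 21]
4. n1.key = -7  [-7]
5. n2.acc = 2  [C₀.acc + C₀.key - 21]
6. n2.hot = 26  [C₀.acc - 4]
7. n2.key = 9  [C₀.hot * -2 + 55]
8. n3.sig = 20  [terminal]
9. n2.tag = 11  [C.acc + 9]
10. n4.acc = 2  [C₁.tag + C₀.acc - 39]
11. n4.hot = 9  [9]
12. n4.key = 28  [C₀.hot + 5]
13. n5.sig = 1  [terminal]
14. n6.fin = 29  [terminal]
15. n7.off = "vv"  [terminal]
16. n4.tag = 20  [len(h.off) + 18]
17. n1.tag = -9  [C₂.tag - 29]
18. n8.acc = 15  [15]
19. n8.hot = 14  [S.lim + 16]
20. n8.key = 25  [S.lim + C₀.tag + 36]
21. n9.acc = -2  [C₀.key * 2 - 52]
22. n9.hot = 20  [C₀.hot + 6]
23. n9.key = 15  [C₀.acc]
24. n10.fin = -8  [terminal]
25. n11.sig = 13  [terminal]
26. n12.sig = 29  [terminal]
27. n9.tag = 26  [C.hot + C.acc + 8]
28. n13.sig = 13  [terminal]
29. n8.tag = 21  [C₀.hot + 7]
30. n0.cnt = 9  [S.lim + C₁.tag - 10]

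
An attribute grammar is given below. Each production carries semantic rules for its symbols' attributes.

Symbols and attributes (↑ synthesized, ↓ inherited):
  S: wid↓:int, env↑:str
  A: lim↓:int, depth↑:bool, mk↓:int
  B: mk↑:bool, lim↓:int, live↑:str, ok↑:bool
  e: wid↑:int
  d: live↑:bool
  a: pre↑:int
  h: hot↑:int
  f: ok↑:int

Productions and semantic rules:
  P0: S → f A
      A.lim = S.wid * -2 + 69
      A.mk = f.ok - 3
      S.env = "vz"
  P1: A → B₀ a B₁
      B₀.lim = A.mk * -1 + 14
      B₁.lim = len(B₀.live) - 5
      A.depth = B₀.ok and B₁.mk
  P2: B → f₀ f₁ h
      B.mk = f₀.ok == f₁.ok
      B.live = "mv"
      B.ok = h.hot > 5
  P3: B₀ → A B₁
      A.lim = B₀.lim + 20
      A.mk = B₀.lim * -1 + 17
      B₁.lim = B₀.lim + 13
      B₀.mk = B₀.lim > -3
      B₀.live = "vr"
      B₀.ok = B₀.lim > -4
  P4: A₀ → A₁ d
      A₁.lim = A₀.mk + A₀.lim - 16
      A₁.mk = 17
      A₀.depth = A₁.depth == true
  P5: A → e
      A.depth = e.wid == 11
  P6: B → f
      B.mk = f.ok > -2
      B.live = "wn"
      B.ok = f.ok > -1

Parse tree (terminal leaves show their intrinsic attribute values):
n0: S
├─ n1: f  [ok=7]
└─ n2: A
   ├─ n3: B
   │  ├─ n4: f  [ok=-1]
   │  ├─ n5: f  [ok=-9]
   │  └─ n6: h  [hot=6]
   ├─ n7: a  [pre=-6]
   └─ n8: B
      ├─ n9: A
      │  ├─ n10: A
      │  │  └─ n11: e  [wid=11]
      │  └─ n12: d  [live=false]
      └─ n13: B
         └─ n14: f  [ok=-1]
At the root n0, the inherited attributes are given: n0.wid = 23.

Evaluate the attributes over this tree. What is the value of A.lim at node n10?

21

1. n0.wid = 23  [given at root]
2. n1.ok = 7  [terminal]
3. n2.lim = 23  [S.wid * -2 + 69]
4. n2.mk = 4  [f.ok - 3]
5. n3.lim = 10  [A.mk * -1 + 14]
6. n4.ok = -1  [terminal]
7. n5.ok = -9  [terminal]
8. n6.hot = 6  [terminal]
9. n3.mk = false  [f₀.ok == f₁.ok]
10. n3.live = "mv"  ["mv"]
11. n3.ok = true  [h.hot > 5]
12. n7.pre = -6  [terminal]
13. n8.lim = -3  [len(B₀.live) - 5]
14. n9.lim = 17  [B₀.lim + 20]
15. n9.mk = 20  [B₀.lim * -1 + 17]
16. n10.lim = 21  [A₀.mk + A₀.lim - 16]
17. n10.mk = 17  [17]
18. n11.wid = 11  [terminal]
19. n10.depth = true  [e.wid == 11]
20. n12.live = false  [terminal]
21. n9.depth = true  [A₁.depth == true]
22. n13.lim = 10  [B₀.lim + 13]
23. n14.ok = -1  [terminal]
24. n13.mk = true  [f.ok > -2]
25. n13.live = "wn"  ["wn"]
26. n13.ok = false  [f.ok > -1]
27. n8.mk = false  [B₀.lim > -3]
28. n8.live = "vr"  ["vr"]
29. n8.ok = true  [B₀.lim > -4]
30. n2.depth = false  [B₀.ok and B₁.mk]
31. n0.env = "vz"  ["vz"]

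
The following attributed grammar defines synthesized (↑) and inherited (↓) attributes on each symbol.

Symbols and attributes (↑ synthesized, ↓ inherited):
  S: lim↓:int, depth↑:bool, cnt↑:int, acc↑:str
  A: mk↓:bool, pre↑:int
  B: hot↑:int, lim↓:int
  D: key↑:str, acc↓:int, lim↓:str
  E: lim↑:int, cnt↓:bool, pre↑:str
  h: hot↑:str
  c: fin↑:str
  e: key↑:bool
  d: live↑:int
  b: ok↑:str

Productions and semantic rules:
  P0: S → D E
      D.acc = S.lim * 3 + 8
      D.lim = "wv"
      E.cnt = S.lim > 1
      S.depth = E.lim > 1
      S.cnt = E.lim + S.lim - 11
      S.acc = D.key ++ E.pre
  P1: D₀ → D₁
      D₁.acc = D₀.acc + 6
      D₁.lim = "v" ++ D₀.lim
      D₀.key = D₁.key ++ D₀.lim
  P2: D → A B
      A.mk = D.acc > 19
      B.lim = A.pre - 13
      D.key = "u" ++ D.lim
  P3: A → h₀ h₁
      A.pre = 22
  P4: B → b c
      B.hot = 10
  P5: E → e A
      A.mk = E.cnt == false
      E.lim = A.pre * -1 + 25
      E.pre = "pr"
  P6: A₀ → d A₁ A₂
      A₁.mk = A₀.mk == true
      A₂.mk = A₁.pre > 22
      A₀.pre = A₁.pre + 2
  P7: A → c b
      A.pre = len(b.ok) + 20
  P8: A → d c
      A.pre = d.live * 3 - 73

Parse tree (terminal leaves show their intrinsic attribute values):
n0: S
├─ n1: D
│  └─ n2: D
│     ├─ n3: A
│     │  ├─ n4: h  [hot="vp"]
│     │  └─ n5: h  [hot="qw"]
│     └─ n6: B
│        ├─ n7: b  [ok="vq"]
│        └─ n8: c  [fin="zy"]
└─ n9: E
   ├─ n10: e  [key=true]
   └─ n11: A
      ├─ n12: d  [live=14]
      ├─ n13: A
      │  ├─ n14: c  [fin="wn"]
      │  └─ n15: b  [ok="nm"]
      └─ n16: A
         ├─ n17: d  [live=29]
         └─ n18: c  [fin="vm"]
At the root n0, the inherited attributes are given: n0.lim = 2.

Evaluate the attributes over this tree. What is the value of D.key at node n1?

"uvwvwv"

1. n0.lim = 2  [given at root]
2. n1.acc = 14  [S.lim * 3 + 8]
3. n1.lim = "wv"  ["wv"]
4. n2.acc = 20  [D₀.acc + 6]
5. n2.lim = "vwv"  ["v" ++ D₀.lim]
6. n3.mk = true  [D.acc > 19]
7. n4.hot = "vp"  [terminal]
8. n5.hot = "qw"  [terminal]
9. n3.pre = 22  [22]
10. n6.lim = 9  [A.pre - 13]
11. n7.ok = "vq"  [terminal]
12. n8.fin = "zy"  [terminal]
13. n6.hot = 10  [10]
14. n2.key = "uvwv"  ["u" ++ D.lim]
15. n1.key = "uvwvwv"  [D₁.key ++ D₀.lim]
16. n9.cnt = true  [S.lim > 1]
17. n10.key = true  [terminal]
18. n11.mk = false  [E.cnt == false]
19. n12.live = 14  [terminal]
20. n13.mk = false  [A₀.mk == true]
21. n14.fin = "wn"  [terminal]
22. n15.ok = "nm"  [terminal]
23. n13.pre = 22  [len(b.ok) + 20]
24. n16.mk = false  [A₁.pre > 22]
25. n17.live = 29  [terminal]
26. n18.fin = "vm"  [terminal]
27. n16.pre = 14  [d.live * 3 - 73]
28. n11.pre = 24  [A₁.pre + 2]
29. n9.lim = 1  [A.pre * -1 + 25]
30. n9.pre = "pr"  ["pr"]
31. n0.depth = false  [E.lim > 1]
32. n0.cnt = -8  [E.lim + S.lim - 11]
33. n0.acc = "uvwvwvpr"  [D.key ++ E.pre]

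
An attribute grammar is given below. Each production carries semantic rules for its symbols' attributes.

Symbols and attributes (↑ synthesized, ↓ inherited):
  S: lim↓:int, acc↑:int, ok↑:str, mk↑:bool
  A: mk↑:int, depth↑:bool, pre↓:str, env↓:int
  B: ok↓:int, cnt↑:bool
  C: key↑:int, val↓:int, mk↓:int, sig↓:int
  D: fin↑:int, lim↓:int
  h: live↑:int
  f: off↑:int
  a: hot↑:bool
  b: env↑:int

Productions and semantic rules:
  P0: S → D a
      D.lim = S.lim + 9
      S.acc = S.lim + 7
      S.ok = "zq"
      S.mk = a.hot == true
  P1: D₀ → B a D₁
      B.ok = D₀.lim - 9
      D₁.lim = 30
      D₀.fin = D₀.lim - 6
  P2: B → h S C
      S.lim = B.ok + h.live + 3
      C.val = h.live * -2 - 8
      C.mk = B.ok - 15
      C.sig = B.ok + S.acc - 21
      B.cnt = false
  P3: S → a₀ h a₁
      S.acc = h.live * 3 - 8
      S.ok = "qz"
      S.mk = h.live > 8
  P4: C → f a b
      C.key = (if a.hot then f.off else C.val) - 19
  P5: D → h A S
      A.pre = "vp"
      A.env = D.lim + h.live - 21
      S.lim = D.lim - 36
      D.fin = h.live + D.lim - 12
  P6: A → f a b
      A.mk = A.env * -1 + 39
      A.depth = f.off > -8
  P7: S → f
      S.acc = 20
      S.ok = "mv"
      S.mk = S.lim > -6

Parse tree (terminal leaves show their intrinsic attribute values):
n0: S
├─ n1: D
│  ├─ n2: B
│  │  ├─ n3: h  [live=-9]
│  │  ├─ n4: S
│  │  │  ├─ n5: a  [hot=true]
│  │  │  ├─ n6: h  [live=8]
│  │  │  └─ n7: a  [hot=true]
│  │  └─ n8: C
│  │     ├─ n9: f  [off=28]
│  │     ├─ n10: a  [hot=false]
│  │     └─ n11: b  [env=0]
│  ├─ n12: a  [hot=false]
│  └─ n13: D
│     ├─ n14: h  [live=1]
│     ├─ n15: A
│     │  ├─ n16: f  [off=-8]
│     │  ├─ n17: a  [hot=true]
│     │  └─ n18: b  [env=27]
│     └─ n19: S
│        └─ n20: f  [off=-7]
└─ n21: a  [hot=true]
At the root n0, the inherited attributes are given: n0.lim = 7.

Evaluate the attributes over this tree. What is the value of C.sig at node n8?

2

1. n0.lim = 7  [given at root]
2. n1.lim = 16  [S.lim + 9]
3. n2.ok = 7  [D₀.lim - 9]
4. n3.live = -9  [terminal]
5. n4.lim = 1  [B.ok + h.live + 3]
6. n5.hot = true  [terminal]
7. n6.live = 8  [terminal]
8. n7.hot = true  [terminal]
9. n4.acc = 16  [h.live * 3 - 8]
10. n4.ok = "qz"  ["qz"]
11. n4.mk = false  [h.live > 8]
12. n8.val = 10  [h.live * -2 - 8]
13. n8.mk = -8  [B.ok - 15]
14. n8.sig = 2  [B.ok + S.acc - 21]
15. n9.off = 28  [terminal]
16. n10.hot = false  [terminal]
17. n11.env = 0  [terminal]
18. n8.key = -9  [(if a.hot then f.off else C.val) - 19]
19. n2.cnt = false  [false]
20. n12.hot = false  [terminal]
21. n13.lim = 30  [30]
22. n14.live = 1  [terminal]
23. n15.pre = "vp"  ["vp"]
24. n15.env = 10  [D.lim + h.live - 21]
25. n16.off = -8  [terminal]
26. n17.hot = true  [terminal]
27. n18.env = 27  [terminal]
28. n15.mk = 29  [A.env * -1 + 39]
29. n15.depth = false  [f.off > -8]
30. n19.lim = -6  [D.lim - 36]
31. n20.off = -7  [terminal]
32. n19.acc = 20  [20]
33. n19.ok = "mv"  ["mv"]
34. n19.mk = false  [S.lim > -6]
35. n13.fin = 19  [h.live + D.lim - 12]
36. n1.fin = 10  [D₀.lim - 6]
37. n21.hot = true  [terminal]
38. n0.acc = 14  [S.lim + 7]
39. n0.ok = "zq"  ["zq"]
40. n0.mk = true  [a.hot == true]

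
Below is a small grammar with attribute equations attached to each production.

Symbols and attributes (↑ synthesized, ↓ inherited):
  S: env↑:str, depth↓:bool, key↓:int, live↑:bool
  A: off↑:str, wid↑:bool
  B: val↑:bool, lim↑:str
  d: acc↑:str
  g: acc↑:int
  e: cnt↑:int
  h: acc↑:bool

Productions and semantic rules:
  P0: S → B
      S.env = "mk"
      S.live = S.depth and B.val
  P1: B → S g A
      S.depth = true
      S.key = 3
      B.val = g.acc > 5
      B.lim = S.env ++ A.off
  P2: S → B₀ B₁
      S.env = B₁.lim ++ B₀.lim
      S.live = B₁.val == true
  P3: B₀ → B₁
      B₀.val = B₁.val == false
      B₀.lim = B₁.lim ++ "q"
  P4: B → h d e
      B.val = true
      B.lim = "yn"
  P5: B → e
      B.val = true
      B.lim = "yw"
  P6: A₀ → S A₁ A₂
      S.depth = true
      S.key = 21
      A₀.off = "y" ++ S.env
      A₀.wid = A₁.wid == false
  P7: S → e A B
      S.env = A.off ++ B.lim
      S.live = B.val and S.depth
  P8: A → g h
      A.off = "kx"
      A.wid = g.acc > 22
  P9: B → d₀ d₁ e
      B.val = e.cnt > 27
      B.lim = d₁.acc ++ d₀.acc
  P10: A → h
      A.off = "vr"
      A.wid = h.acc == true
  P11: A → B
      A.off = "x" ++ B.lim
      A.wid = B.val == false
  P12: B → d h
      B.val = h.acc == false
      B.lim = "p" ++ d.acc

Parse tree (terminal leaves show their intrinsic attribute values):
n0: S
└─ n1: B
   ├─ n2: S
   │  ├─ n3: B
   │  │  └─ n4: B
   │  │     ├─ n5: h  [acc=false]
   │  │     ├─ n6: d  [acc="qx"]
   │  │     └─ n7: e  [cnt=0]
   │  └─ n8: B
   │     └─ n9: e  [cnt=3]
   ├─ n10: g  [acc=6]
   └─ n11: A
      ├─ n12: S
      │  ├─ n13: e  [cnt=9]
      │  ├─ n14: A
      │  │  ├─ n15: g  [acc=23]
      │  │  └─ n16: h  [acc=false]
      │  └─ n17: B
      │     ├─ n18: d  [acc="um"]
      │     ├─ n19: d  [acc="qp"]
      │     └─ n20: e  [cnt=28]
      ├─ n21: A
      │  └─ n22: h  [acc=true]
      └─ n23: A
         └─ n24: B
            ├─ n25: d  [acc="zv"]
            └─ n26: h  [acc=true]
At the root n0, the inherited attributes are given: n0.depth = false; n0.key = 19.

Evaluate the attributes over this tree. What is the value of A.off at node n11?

"ykxqpum"

1. n0.depth = false  [given at root]
2. n0.key = 19  [given at root]
3. n2.depth = true  [true]
4. n2.key = 3  [3]
5. n5.acc = false  [terminal]
6. n6.acc = "qx"  [terminal]
7. n7.cnt = 0  [terminal]
8. n4.val = true  [true]
9. n4.lim = "yn"  ["yn"]
10. n3.val = false  [B₁.val == false]
11. n3.lim = "ynq"  [B₁.lim ++ "q"]
12. n9.cnt = 3  [terminal]
13. n8.val = true  [true]
14. n8.lim = "yw"  ["yw"]
15. n2.env = "ywynq"  [B₁.lim ++ B₀.lim]
16. n2.live = true  [B₁.val == true]
17. n10.acc = 6  [terminal]
18. n12.depth = true  [true]
19. n12.key = 21  [21]
20. n13.cnt = 9  [terminal]
21. n15.acc = 23  [terminal]
22. n16.acc = false  [terminal]
23. n14.off = "kx"  ["kx"]
24. n14.wid = true  [g.acc > 22]
25. n18.acc = "um"  [terminal]
26. n19.acc = "qp"  [terminal]
27. n20.cnt = 28  [terminal]
28. n17.val = true  [e.cnt > 27]
29. n17.lim = "qpum"  [d₁.acc ++ d₀.acc]
30. n12.env = "kxqpum"  [A.off ++ B.lim]
31. n12.live = true  [B.val and S.depth]
32. n22.acc = true  [terminal]
33. n21.off = "vr"  ["vr"]
34. n21.wid = true  [h.acc == true]
35. n25.acc = "zv"  [terminal]
36. n26.acc = true  [terminal]
37. n24.val = false  [h.acc == false]
38. n24.lim = "pzv"  ["p" ++ d.acc]
39. n23.off = "xpzv"  ["x" ++ B.lim]
40. n23.wid = true  [B.val == false]
41. n11.off = "ykxqpum"  ["y" ++ S.env]
42. n11.wid = false  [A₁.wid == false]
43. n1.val = true  [g.acc > 5]
44. n1.lim = "ywynqykxqpum"  [S.env ++ A.off]
45. n0.env = "mk"  ["mk"]
46. n0.live = false  [S.depth and B.val]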